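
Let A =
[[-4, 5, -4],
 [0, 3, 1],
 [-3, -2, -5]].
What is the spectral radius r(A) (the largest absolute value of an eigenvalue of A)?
r(A) ≈ 8.0869

The eigenvalues of A are the roots of its characteristic polynomial. With M = A (coefficients from the trace, the sum of principal 2x2 minors, and det A):
  p(λ) = det(λ I - M) = λ^3 + 6λ^2 - 17λ - 1.
No integer candidate from the rational root theorem (±divisors of 1) is a root, so the roots are irrational. The cubic discriminant is Δ = 32729 > 0, so there are three distinct real roots. p(-9) = -91 and p(-8) = 7 have opposite signs, so a root lies in (-9, -8); Newton's method refines it to λ ≈ -8.0869. p(-1) = 21 and p(0) = -1 have opposite signs, so a root lies in (-1, 0); Newton's method refines it to λ ≈ -0.0577. p(2) = -3 and p(3) = 29 have opposite signs, so a root lies in (2, 3); Newton's method refines it to λ ≈ 2.1445. Check (Vieta): the three roots sum to -6, matching tr M = -6.
Thus the eigenvalues (to 4 decimals) are -8.0869 (modulus 8.0869); -0.0577 (modulus 0.0577); 2.1445 (modulus 2.1445). The spectral radius is the largest modulus: r(A) ≈ 8.0869. (Cross-check: r(A) ≤ ||A||_2 ≈ 8.4639; equality holds whenever A is normal, though it can also hold for some non-normal A.)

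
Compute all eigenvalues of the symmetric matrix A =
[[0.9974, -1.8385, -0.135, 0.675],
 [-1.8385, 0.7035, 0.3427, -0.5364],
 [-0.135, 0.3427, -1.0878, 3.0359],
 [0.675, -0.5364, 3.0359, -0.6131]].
sigma(A) ≈ {-4, -1, 2, 3}

A is real symmetric, so its spectrum consists of real eigenvalues. Expanding the characteristic polynomial of the displayed matrix gives
  det(λ I - A) = p(λ) = λ^4 + (0)λ^3 + (-15)λ^2 + (10)λ + (24.0012).
Solving p(λ) = 0 yields eigenvalues ≈ -4, -1, 2, 3. (A is shown rounded to 4 decimals, so these recover the underlying integer eigenvalues to within that precision.)
Verification: the trace of A = 0 equals the sum of eigenvalues 0, and det(A) ≈ 24.0012 matches the eigenvalue product 24.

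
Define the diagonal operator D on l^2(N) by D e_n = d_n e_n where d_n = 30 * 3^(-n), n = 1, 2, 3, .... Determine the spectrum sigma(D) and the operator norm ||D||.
sigma(D) = {30 * 3^(-n) : n ≥ 1} ∪ {0}; ||D|| = 10

A bounded diagonal operator on l^2 with diagonal entries d_n has spectrum equal to the closure of {d_n : n ≥ 1}: every d_n is an eigenvalue (with eigenvector e_n), so {d_n} ⊂ sigma(D); the spectrum is closed, so its closure is too; and for lambda not in the closure, (D - lambda I) has bounded inverse (the diagonal entries 1/(d_n - lambda) are bounded). For our sequence d_n = 30 * 3^(-n), n = 1, 2, 3, ...:
  - {d_n} = {30 * 3^(-n) : n ≥ 1}; the only limit point is 0
  - closure = {30 * 3^(-n) : n ≥ 1} ∪ {0}
For the norm: a diagonal operator has ||D|| = sup_n |d_n|. Here d_n = 30 * 3^(-n) is positive and decreasing, so sup_n |d_n| = d_1 = 30/3 = 10. So ||D|| = 10.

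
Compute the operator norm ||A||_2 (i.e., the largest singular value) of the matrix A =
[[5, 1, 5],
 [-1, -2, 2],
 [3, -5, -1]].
||A||_2 ≈ 7.2702 (= sqrt(largest eigenvalue of A^T A))

||A||_2 = sigma_max(A) = sqrt(lambda_max(A^T A)). Form the symmetric matrix M = A^T A =
[[35, -8, 20],
 [-8, 30, 6],
 [20, 6, 30]].
Its characteristic polynomial (trace, sum of principal 2x2 minors, determinant of M give the coefficients) is
  p(λ) = det(λ I - M) = λ^3 - 95λ^2 + 2500λ - 14400.
No integer candidate from the rational root theorem (±divisors of 14400) is a root, so the roots are irrational. The cubic discriminant is Δ = 482730000 > 0, so there are three distinct real roots. p(7) = -1212 and p(8) = 32 have opposite signs, so a root lies in (7, 8); Newton's method refines it to λ ≈ 7.9727. p(34) = 84 and p(35) = -400 have opposite signs, so a root lies in (34, 35); Newton's method refines it to λ ≈ 34.1712. p(52) = -672 and p(53) = 122 have opposite signs, so a root lies in (52, 53); Newton's method refines it to λ ≈ 52.8561. Check (Vieta): the three roots sum to 95, matching tr M = 95.
So the eigenvalues of A^T A are ≈ 7.9727, 34.1712, 52.8561 (all ≥ 0, as they must be for A^T A). The largest is λ_max ≈ 52.8561, hence ||A||_2 = sqrt(λ_max) ≈ 7.2702.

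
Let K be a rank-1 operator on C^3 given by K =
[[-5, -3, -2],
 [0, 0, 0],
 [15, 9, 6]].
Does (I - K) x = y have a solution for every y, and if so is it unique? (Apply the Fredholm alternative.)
(I - K) is singular (det(I - K) = 0, i.e. 1 ∈ sigma(K)). (I - K) x = y is solvable iff y ⊥ ker((I - K)^*) = span{(-5, -3, -2)}, i.e. iff -5y_1 - 3y_2 - 2y_3 = 0. When solvable, the solutions are x = y + c·(1, 0, -3), c arbitrary (ker(I - K) = span{(1, 0, -3)}, dimension 1).

K has rank 1, so it is an outer product K = u v^T: every row of K is a multiple of one row vector. Reading off the entries, u = (1, 0, -3) and v = (-5, -3, -2) (row i of K equals u_i·v^T). A rank-one matrix u v^T satisfies K u = u (v·u) and kills the (2)-dimensional subspace v^⊥, so its characteristic polynomial is lambda^2 (lambda - v·u) with v·u = tr K = 1. Hence the eigenvalues of I - K are 1 (multiplicity 2) and 1 - (1) = 0, so det(I - K) = 0. (Direct check: I - K =
[[6, 3, 2],
 [0, 1, 0],
 [-15, -9, -5]]
has determinant 0.) So 1 is an eigenvalue of K and (I - K) is not invertible. The finite-dimensional Fredholm alternative says: either (I - K) is invertible, or ker(I - K) ≠ {0} and then range(I - K) = ker((I - K)^*)^⊥, with dim ker(I - K) = dim ker((I - K)^*). We are in the second case, so we need both kernels. Kernel of I - K: (I - K) u = u - u (v·u) = u - u = 0, so ker(I - K) = span{u} = span{(1, 0, -3)} (it is exactly 1-dimensional because rank(I - K) = 2). Kernel of the adjoint: K is real, so (I - K)^* = I - K^T = I - v u^T, and (I - v u^T) v = v - v (u·v) = 0; hence ker((I - K)^*) = span{v} = span{(-5, -3, -2)}. Therefore (I - K) x = y is solvable iff <y, v> = 0, i.e. iff -5y_1 - 3y_2 - 2y_3 = 0. When this holds, K y = u (v·y) = 0, so (I - K) y = y and x = y is a particular solution; the full solution set is the line x = y + c·u = y + c·(1, 0, -3), c ∈ C.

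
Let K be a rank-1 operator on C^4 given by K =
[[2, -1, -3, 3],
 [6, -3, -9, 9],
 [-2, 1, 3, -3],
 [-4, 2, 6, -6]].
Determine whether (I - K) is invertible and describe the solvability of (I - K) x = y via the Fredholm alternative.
(I - K) is invertible (det(I - K) = 5 ≠ 0), so for every y in C^4 the equation (I - K) x = y has a unique solution.

K has rank 1, so it is an outer product K = u v^T: every row of K is a multiple of one row vector. Reading off the entries, u = (-1, -3, 1, 2) and v = (-2, 1, 3, -3) (row i of K equals u_i·v^T). A rank-one matrix u v^T satisfies K u = u (v·u) and kills the (3)-dimensional subspace v^⊥, so its characteristic polynomial is lambda^3 (lambda - v·u) with v·u = tr K = -4. Hence the eigenvalues of I - K are 1 (multiplicity 3) and 1 - (-4) = 5, so det(I - K) = 5. (Direct check: I - K =
[[-1, 1, 3, -3],
 [-6, 4, 9, -9],
 [2, -1, -2, 3],
 [4, -2, -6, 7]]
has determinant 5.) The finite-dimensional Fredholm alternative says: either (I - K) is invertible, or ker(I - K) ≠ {0} and then range(I - K) = ker((I - K)^*)^⊥, with dim ker(I - K) = dim ker((I - K)^*). Since det(I - K) ≠ 0, 1 is not an eigenvalue of K and ker(I - K) = {0}, so we are in the first case: for every y there is a unique x = (I - K)^(-1) y. Explicitly, by the Sherman–Morrison formula, (I - u v^T)^(-1) = I + u v^T/(1 - v·u), i.e. (I - K)^(-1) = I + K/(5).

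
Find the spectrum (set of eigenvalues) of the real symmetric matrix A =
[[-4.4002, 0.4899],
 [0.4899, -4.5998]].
sigma(A) ≈ {-5, -4}

A is real symmetric, so its spectrum consists of real eigenvalues. Expanding the characteristic polynomial of the displayed matrix gives
  det(λ I - A) = p(λ) = λ^2 + (9)λ + (20).
Solving p(λ) = 0 yields eigenvalues ≈ -5, -4. (A is shown rounded to 4 decimals, so these recover the underlying integer eigenvalues to within that precision.)
Verification: the trace of A = -9 equals the sum of eigenvalues -9, and det(A) ≈ 20.0000 matches the eigenvalue product 20.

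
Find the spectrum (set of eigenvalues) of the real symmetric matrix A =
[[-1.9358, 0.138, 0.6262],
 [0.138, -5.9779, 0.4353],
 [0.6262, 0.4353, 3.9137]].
sigma(A) ≈ {-6, -2, 4}

A is real symmetric, so its spectrum consists of real eigenvalues. Expanding the characteristic polynomial of the displayed matrix gives
  det(λ I - A) = p(λ) = λ^3 + (4)λ^2 + (-20)λ + (-48.001).
Solving p(λ) = 0 yields eigenvalues ≈ -6, -2, 4. (A is shown rounded to 4 decimals, so these recover the underlying integer eigenvalues to within that precision.)
Verification: the trace of A = -4 equals the sum of eigenvalues -4, and det(A) ≈ 48.0010 matches the eigenvalue product 48.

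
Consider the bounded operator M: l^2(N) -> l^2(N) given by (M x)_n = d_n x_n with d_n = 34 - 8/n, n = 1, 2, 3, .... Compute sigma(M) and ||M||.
sigma(M) = {34 - 8/n : n ≥ 1} ∪ {34}; ||M|| = 34

A bounded diagonal operator on l^2 with diagonal entries d_n has spectrum equal to the closure of {d_n : n ≥ 1}: every d_n is an eigenvalue (with eigenvector e_n), so {d_n} ⊂ sigma(M); the spectrum is closed, so its closure is too; and for lambda not in the closure, (M - lambda I) has bounded inverse (the diagonal entries 1/(d_n - lambda) are bounded). For our sequence d_n = 34 - 8/n, n = 1, 2, 3, ...:
  - {d_n} = {34 - 8/n : n ≥ 1}; the only limit point is 34
  - closure = {34 - 8/n : n ≥ 1} ∪ {34}
For the norm: a diagonal operator has ||M|| = sup_n |d_n|. Here d_n = 34 - 8/n increases monotonically from d_1 = 26 toward 34, with all terms in [26, 34); so sup_n |d_n| = 34 (the supremum is the limit, not attained). So ||M|| = 34.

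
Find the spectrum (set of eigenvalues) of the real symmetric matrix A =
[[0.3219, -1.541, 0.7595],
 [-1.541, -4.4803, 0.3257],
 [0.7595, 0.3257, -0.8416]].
sigma(A) ≈ {-5, -1, 1}

A is real symmetric, so its spectrum consists of real eigenvalues. Expanding the characteristic polynomial of the displayed matrix gives
  det(λ I - A) = p(λ) = λ^3 + (5)λ^2 + (-1)λ + (-5).
Solving p(λ) = 0 yields eigenvalues ≈ -5, -1, 1. (A is shown rounded to 4 decimals, so these recover the underlying integer eigenvalues to within that precision.)
Verification: the trace of A = -5 equals the sum of eigenvalues -5, and det(A) ≈ 5.0002 matches the eigenvalue product 5.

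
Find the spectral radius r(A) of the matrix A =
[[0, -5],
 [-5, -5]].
r(A) = (5 + sqrt(125))/2 ≈ 8.0902

The eigenvalues of A are the roots of its characteristic polynomial. With M = A (coefficients from the trace and determinant):
  p(λ) = det(λ I - M) = λ^2 + 5λ - 25.
For λ^2 + 5λ - 25 the discriminant is 125. It is nonnegative but not a perfect square, so the roots are real and irrational: λ = (-5 ± sqrt(125))/2 ≈ 3.0902, -8.0902.
Thus the eigenvalues (to 4 decimals) are 3.0902 (modulus 3.0902); -8.0902 (modulus 8.0902). The spectral radius is the largest modulus: r(A) = (5 + sqrt(125))/2 ≈ 8.0902. (Cross-check: r(A) ≤ ||A||_2 ≈ 8.0902; equality holds whenever A is normal, though it can also hold for some non-normal A.)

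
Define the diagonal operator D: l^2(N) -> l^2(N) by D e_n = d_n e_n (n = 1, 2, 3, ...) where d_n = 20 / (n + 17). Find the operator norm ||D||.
||D|| = 10/9 (attained at n = 1)

For D diagonal, ||D|| = sup_n |d_n| = sup_n 20/(n + 17). This is positive and strictly decreasing in n, so the supremum is attained at n = 1: d_1 = 20/(1 + 17) = 10/9. Hence ||D|| = 10/9.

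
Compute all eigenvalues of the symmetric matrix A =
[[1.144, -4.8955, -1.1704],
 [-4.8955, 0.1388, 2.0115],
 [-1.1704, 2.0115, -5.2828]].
sigma(A) ≈ {-6, -4, 6}

A is real symmetric, so its spectrum consists of real eigenvalues. Expanding the characteristic polynomial of the displayed matrix gives
  det(λ I - A) = p(λ) = λ^3 + (4)λ^2 + (-36)λ + (-144).
Solving p(λ) = 0 yields eigenvalues ≈ -6, -4, 6. (A is shown rounded to 4 decimals, so these recover the underlying integer eigenvalues to within that precision.)
Verification: the trace of A = -4 equals the sum of eigenvalues -4, and det(A) ≈ 144.0000 matches the eigenvalue product 144.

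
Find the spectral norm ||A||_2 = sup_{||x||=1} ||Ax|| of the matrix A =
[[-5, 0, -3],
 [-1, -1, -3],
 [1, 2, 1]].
||A||_2 ≈ 6.573 (= sqrt(largest eigenvalue of A^T A))

||A||_2 = sigma_max(A) = sqrt(lambda_max(A^T A)). Form the symmetric matrix M = A^T A =
[[27, 3, 19],
 [3, 5, 5],
 [19, 5, 19]].
Its characteristic polynomial (trace, sum of principal 2x2 minors, determinant of M give the coefficients) is
  p(λ) = det(λ I - M) = λ^3 - 51λ^2 + 348λ - 484.
No integer candidate from the rational root theorem (±divisors of 484) is a root, so the roots are irrational. The cubic discriminant is Δ = 37898064 > 0, so there are three distinct real roots. p(1) = -186 and p(2) = 16 have opposite signs, so a root lies in (1, 2); Newton's method refines it to λ ≈ 1.9003. p(5) = 106 and p(6) = -16 have opposite signs, so a root lies in (5, 6); Newton's method refines it to λ ≈ 5.8951. p(43) = -312 and p(44) = 1276 have opposite signs, so a root lies in (43, 44); Newton's method refines it to λ ≈ 43.2046. Check (Vieta): the three roots sum to 51, matching tr M = 51.
So the eigenvalues of A^T A are ≈ 1.9003, 5.8951, 43.2046 (all ≥ 0, as they must be for A^T A). The largest is λ_max ≈ 43.2046, hence ||A||_2 = sqrt(λ_max) ≈ 6.573.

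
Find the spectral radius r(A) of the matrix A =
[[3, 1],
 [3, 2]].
r(A) = (5 + sqrt(13))/2 ≈ 4.3028

The eigenvalues of A are the roots of its characteristic polynomial. With M = A (coefficients from the trace and determinant):
  p(λ) = det(λ I - M) = λ^2 - 5λ + 3.
For λ^2 - 5λ + 3 the discriminant is 13. It is nonnegative but not a perfect square, so the roots are real and irrational: λ = (5 ± sqrt(13))/2 ≈ 4.3028, 0.6972.
Thus the eigenvalues (to 4 decimals) are 4.3028 (modulus 4.3028); 0.6972 (modulus 0.6972). The spectral radius is the largest modulus: r(A) = (5 + sqrt(13))/2 ≈ 4.3028. (Cross-check: r(A) ≤ ||A||_2 ≈ 4.7541; equality holds whenever A is normal, though it can also hold for some non-normal A.)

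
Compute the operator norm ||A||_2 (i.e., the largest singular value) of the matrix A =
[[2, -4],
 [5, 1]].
||A||_2 = sqrt((46 + sqrt(180))/2) ≈ 5.4505 (= sqrt(largest eigenvalue of A^T A))

||A||_2 = sigma_max(A) = sqrt(lambda_max(A^T A)). Form the symmetric matrix M = A^T A =
[[29, -3],
 [-3, 17]].
Its characteristic polynomial (trace, determinant of M give the coefficients) is
  p(λ) = det(λ I - M) = λ^2 - 46λ + 484.
For λ^2 - 46λ + 484 the discriminant is 180. It is nonnegative but not a perfect square, so the roots are real and irrational: λ = (46 ± sqrt(180))/2 ≈ 29.7082, 16.2918.
So the eigenvalues of A^T A are ≈ 16.2918, 29.7082 (all ≥ 0, as they must be for A^T A). The largest is λ_max = (46 + sqrt(180))/2 ≈ 29.7082, hence ||A||_2 = sqrt(λ_max) = sqrt((46 + sqrt(180))/2) ≈ 5.4505.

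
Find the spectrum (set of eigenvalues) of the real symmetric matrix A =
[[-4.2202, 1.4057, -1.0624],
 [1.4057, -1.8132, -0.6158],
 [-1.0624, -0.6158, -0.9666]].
sigma(A) ≈ {-5, -2, 0}

A is real symmetric, so its spectrum consists of real eigenvalues. Expanding the characteristic polynomial of the displayed matrix gives
  det(λ I - A) = p(λ) = λ^3 + (7)λ^2 + (10)λ + (0).
Solving p(λ) = 0 yields eigenvalues ≈ -5, -2, 0. (A is shown rounded to 4 decimals, so these recover the underlying integer eigenvalues to within that precision.)
Verification: the trace of A = -7 equals the sum of eigenvalues -7, and det(A) ≈ -0.0003 matches the eigenvalue product 0.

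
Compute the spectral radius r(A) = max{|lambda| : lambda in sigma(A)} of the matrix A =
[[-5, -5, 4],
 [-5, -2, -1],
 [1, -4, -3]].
r(A) ≈ 7.3391

The eigenvalues of A are the roots of its characteristic polynomial. With M = A (coefficients from the trace, the sum of principal 2x2 minors, and det A):
  p(λ) = det(λ I - M) = λ^3 + 10λ^2 - 2λ - 158.
No integer candidate from the rational root theorem (±divisors of 158) is a root, so the roots are irrational. The cubic discriminant is Δ = 15284 > 0, so there are three distinct real roots. p(-8) = -14 and p(-7) = 3 have opposite signs, so a root lies in (-8, -7); Newton's method refines it to λ ≈ -7.3391. p(-7) = 3 and p(-6) = -2 have opposite signs, so a root lies in (-7, -6); Newton's method refines it to λ ≈ -6.1573. p(3) = -47 and p(4) = 58 have opposite signs, so a root lies in (3, 4); Newton's method refines it to λ ≈ 3.4964. Check (Vieta): the three roots sum to -10, matching tr M = -10.
Thus the eigenvalues (to 4 decimals) are -7.3391 (modulus 7.3391); -6.1573 (modulus 6.1573); 3.4964 (modulus 3.4964). The spectral radius is the largest modulus: r(A) ≈ 7.3391. (Cross-check: r(A) ≤ ||A||_2 ≈ 9.1861; equality holds whenever A is normal, though it can also hold for some non-normal A.)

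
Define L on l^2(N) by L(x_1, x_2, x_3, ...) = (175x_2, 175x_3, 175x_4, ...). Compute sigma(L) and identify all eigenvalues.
sigma(L) = closed disk {z in C : |z| ≤ 175}; sigma_p(L) = open disk {z in C : |z| < 175}

Note L = 175·V where V is the unit left shift (V x)_k = x_{k+1}; so sigma(L) = 175·sigma(V) and ||L|| = 175||V||. ||L x||^2 = 30625sum_{k≥2} |x_k|^2 ≤ 30625||x||^2, with equality on {x : x_1 = 0}, so ||L|| = 175. For any lambda with |lambda| < 175, set r = lambda/175 (|r| < 1); the vector x = (1, r, r^2, ...) is in l^2 and satisfies L x = 175(r, r^2, ...) = lambda x, so lambda is an eigenvalue. On the boundary |lambda| = 175 the geometric series diverges, so no l^2 eigenvector exists, but these lambda lie in the approximate point spectrum. Hence sigma(L) is the closed disk of radius 175 and sigma_p(L) is the open disk.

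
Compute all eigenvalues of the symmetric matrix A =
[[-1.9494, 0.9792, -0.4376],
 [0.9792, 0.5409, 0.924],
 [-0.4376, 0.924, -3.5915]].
sigma(A) ≈ {-4, -2, 1}

A is real symmetric, so its spectrum consists of real eigenvalues. Expanding the characteristic polynomial of the displayed matrix gives
  det(λ I - A) = p(λ) = λ^3 + (5)λ^2 + (2)λ + (-8).
Solving p(λ) = 0 yields eigenvalues ≈ -4, -2, 1. (A is shown rounded to 4 decimals, so these recover the underlying integer eigenvalues to within that precision.)
Verification: the trace of A = -5 equals the sum of eigenvalues -5, and det(A) ≈ 7.9995 matches the eigenvalue product 8.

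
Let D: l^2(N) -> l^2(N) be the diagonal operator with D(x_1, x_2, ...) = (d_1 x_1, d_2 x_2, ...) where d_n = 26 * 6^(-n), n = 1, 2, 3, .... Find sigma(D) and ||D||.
sigma(D) = {26 * 6^(-n) : n ≥ 1} ∪ {0}; ||D|| = 13/3

A bounded diagonal operator on l^2 with diagonal entries d_n has spectrum equal to the closure of {d_n : n ≥ 1}: every d_n is an eigenvalue (with eigenvector e_n), so {d_n} ⊂ sigma(D); the spectrum is closed, so its closure is too; and for lambda not in the closure, (D - lambda I) has bounded inverse (the diagonal entries 1/(d_n - lambda) are bounded). For our sequence d_n = 26 * 6^(-n), n = 1, 2, 3, ...:
  - {d_n} = {26 * 6^(-n) : n ≥ 1}; the only limit point is 0
  - closure = {26 * 6^(-n) : n ≥ 1} ∪ {0}
For the norm: a diagonal operator has ||D|| = sup_n |d_n|. Here d_n = 26 * 6^(-n) is positive and decreasing, so sup_n |d_n| = d_1 = 26/6 = 13/3. So ||D|| = 13/3.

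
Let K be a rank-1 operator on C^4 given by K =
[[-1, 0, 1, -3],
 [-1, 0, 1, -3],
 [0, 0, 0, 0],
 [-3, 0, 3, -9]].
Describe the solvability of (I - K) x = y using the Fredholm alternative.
(I - K) is invertible (det(I - K) = 11 ≠ 0), so for every y in C^4 the equation (I - K) x = y has a unique solution.

K has rank 1, so it is an outer product K = u v^T: every row of K is a multiple of one row vector. Reading off the entries, u = (-1, -1, 0, -3) and v = (1, 0, -1, 3) (row i of K equals u_i·v^T). A rank-one matrix u v^T satisfies K u = u (v·u) and kills the (3)-dimensional subspace v^⊥, so its characteristic polynomial is lambda^3 (lambda - v·u) with v·u = tr K = -10. Hence the eigenvalues of I - K are 1 (multiplicity 3) and 1 - (-10) = 11, so det(I - K) = 11. (Direct check: I - K =
[[2, 0, -1, 3],
 [1, 1, -1, 3],
 [0, 0, 1, 0],
 [3, 0, -3, 10]]
has determinant 11.) The finite-dimensional Fredholm alternative says: either (I - K) is invertible, or ker(I - K) ≠ {0} and then range(I - K) = ker((I - K)^*)^⊥, with dim ker(I - K) = dim ker((I - K)^*). Since det(I - K) ≠ 0, 1 is not an eigenvalue of K and ker(I - K) = {0}, so we are in the first case: for every y there is a unique x = (I - K)^(-1) y. Explicitly, by the Sherman–Morrison formula, (I - u v^T)^(-1) = I + u v^T/(1 - v·u), i.e. (I - K)^(-1) = I + K/(11).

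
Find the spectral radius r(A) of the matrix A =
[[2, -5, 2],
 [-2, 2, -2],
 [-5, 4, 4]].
r(A) ≈ 6.3607

The eigenvalues of A are the roots of its characteristic polynomial. With M = A (coefficients from the trace, the sum of principal 2x2 minors, and det A):
  p(λ) = det(λ I - M) = λ^3 - 8λ^2 + 28λ + 54.
No integer candidate from the rational root theorem (±divisors of 54) is a root, so the roots are irrational. The cubic discriminant is Δ = -223500 < 0, so there is one real root and a complex-conjugate pair. p(-2) = -42 and p(-1) = 17 have opposite signs, so a root lies in (-2, -1); Newton's method refines it to λ ≈ -1.3347. Dividing out (λ - (-1.3347)) leaves approximately λ^2 - 9.3347λ + 40.4589. For λ^2 - 9.3347λ + 40.4589 the discriminant is -74.6992. It is negative, so the remaining roots are the complex-conjugate pair λ ≈ 4.6673 ± 4.3214i. Their product equals the constant term, so |λ|^2 ≈ 40.4589 and |λ| ≈ 6.3607.
Thus the eigenvalues (to 4 decimals) are -1.3347 (modulus 1.3347); 4.6673 ± 4.3214i (modulus 6.3607). The spectral radius is the largest modulus: r(A) ≈ 6.3607. (Cross-check: r(A) ≤ ||A||_2 ≈ 8.6731; equality holds whenever A is normal, though it can also hold for some non-normal A.)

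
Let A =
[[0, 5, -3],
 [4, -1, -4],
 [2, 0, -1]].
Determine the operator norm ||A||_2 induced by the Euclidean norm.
||A||_2 ≈ 6.5969 (= sqrt(largest eigenvalue of A^T A))

||A||_2 = sigma_max(A) = sqrt(lambda_max(A^T A)). Form the symmetric matrix M = A^T A =
[[20, -4, -18],
 [-4, 26, -11],
 [-18, -11, 26]].
Its characteristic polynomial (trace, sum of principal 2x2 minors, determinant of M give the coefficients) is
  p(λ) = det(λ I - M) = λ^3 - 72λ^2 + 1255λ - 676.
No integer candidate from the rational root theorem (±divisors of 676) is a root, so the roots are irrational. The cubic discriminant is Δ = 336203636 > 0, so there are three distinct real roots. p(0) = -676 and p(1) = 508 have opposite signs, so a root lies in (0, 1); Newton's method refines it to λ ≈ 0.5563. p(27) = 404 and p(28) = -32 have opposite signs, so a root lies in (27, 28); Newton's method refines it to λ ≈ 27.9249. p(43) = -332 and p(44) = 336 have opposite signs, so a root lies in (43, 44); Newton's method refines it to λ ≈ 43.5189. Check (Vieta): the three roots sum to 72, matching tr M = 72.
So the eigenvalues of A^T A are ≈ 0.5563, 27.9249, 43.5189 (all ≥ 0, as they must be for A^T A). The largest is λ_max ≈ 43.5189, hence ||A||_2 = sqrt(λ_max) ≈ 6.5969.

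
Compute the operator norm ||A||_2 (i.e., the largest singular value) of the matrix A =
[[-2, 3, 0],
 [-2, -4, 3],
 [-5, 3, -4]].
||A||_2 ≈ 8.07 (= sqrt(largest eigenvalue of A^T A))

||A||_2 = sigma_max(A) = sqrt(lambda_max(A^T A)). Form the symmetric matrix M = A^T A =
[[33, -13, 14],
 [-13, 34, -24],
 [14, -24, 25]].
Its characteristic polynomial (trace, sum of principal 2x2 minors, determinant of M give the coefficients) is
  p(λ) = det(λ I - M) = λ^3 - 92λ^2 + 1856λ - 6889.
No integer candidate from the rational root theorem (±divisors of 6889) is a root, so the roots are irrational. The cubic discriminant is Δ = 2017213749 > 0, so there are three distinct real roots. p(4) = -873 and p(5) = 216 have opposite signs, so a root lies in (4, 5); Newton's method refines it to λ ≈ 4.7897. p(22) = 63 and p(23) = -702 have opposite signs, so a root lies in (22, 23); Newton's method refines it to λ ≈ 22.0849. p(65) = -324 and p(66) = 2351 have opposite signs, so a root lies in (65, 66); Newton's method refines it to λ ≈ 65.1254. Check (Vieta): the three roots sum to 92, matching tr M = 92.
So the eigenvalues of A^T A are ≈ 4.7897, 22.0849, 65.1254 (all ≥ 0, as they must be for A^T A). The largest is λ_max ≈ 65.1254, hence ||A||_2 = sqrt(λ_max) ≈ 8.07.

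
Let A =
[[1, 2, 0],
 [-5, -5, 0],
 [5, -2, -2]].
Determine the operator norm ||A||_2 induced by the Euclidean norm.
||A||_2 ≈ 7.8733 (= sqrt(largest eigenvalue of A^T A))

||A||_2 = sigma_max(A) = sqrt(lambda_max(A^T A)). Form the symmetric matrix M = A^T A =
[[51, 17, -10],
 [17, 33, 4],
 [-10, 4, 4]].
Its characteristic polynomial (trace, sum of principal 2x2 minors, determinant of M give the coefficients) is
  p(λ) = det(λ I - M) = λ^3 - 88λ^2 + 1614λ - 100.
No integer candidate from the rational root theorem (±divisors of 100) is a root, so the roots are irrational. The cubic discriminant is Δ = 3338033648 > 0, so there are three distinct real roots. p(0) = -100 and p(1) = 1427 have opposite signs, so a root lies in (0, 1); Newton's method refines it to λ ≈ 0.0622. p(25) = 875 and p(26) = -48 have opposite signs, so a root lies in (25, 26); Newton's method refines it to λ ≈ 25.9486. p(61) = -2113 and p(62) = 24 have opposite signs, so a root lies in (61, 62); Newton's method refines it to λ ≈ 61.9893. Check (Vieta): the three roots sum to 88, matching tr M = 88.
So the eigenvalues of A^T A are ≈ 0.0622, 25.9486, 61.9893 (all ≥ 0, as they must be for A^T A). The largest is λ_max ≈ 61.9893, hence ||A||_2 = sqrt(λ_max) ≈ 7.8733.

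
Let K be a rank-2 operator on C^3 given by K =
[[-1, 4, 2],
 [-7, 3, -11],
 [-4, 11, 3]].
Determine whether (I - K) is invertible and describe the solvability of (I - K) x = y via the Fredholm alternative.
(I - K) is invertible (det(I - K) = 156 ≠ 0), so for every y in C^3 the equation (I - K) x = y has a unique solution.

K has rank 2 and factors as K = U V^T = u1 v1^T + u2 v2^T with u1 = (1, 2, 3), v1 = (-2, 3, -1), u2 = (-1, 3, -2), v2 = (-1, -1, -3) (multiplying out reproduces the displayed K). The nonzero eigenvalues of U V^T coincide with those of the 2 x 2 matrix G = V^T U = [[v1·u1, v1·u2], [v2·u1, v2·u2]] = [[1, 13], [-12, 4]], and by the Sylvester determinant identity det(I_3 - U V^T) = det(I_2 - V^T U) = det([[0, -13], [12, -3]]) = (0)(-3) - (-13)(12) = 156. (Direct check: I - K =
[[2, -4, -2],
 [7, -2, 11],
 [4, -11, -2]]
has determinant 156.) The finite-dimensional Fredholm alternative says: either (I - K) is invertible, or ker(I - K) ≠ {0} and then range(I - K) = ker((I - K)^*)^⊥, with dim ker(I - K) = dim ker((I - K)^*). Since det(I - K) ≠ 0, 1 is not an eigenvalue of K and ker(I - K) = {0}, so we are in the first case: for every y there is a unique x = (I - K)^(-1) y. (Explicitly, by the Woodbury identity, (I - U V^T)^(-1) = I + U (I_2 - G)^(-1) V^T.)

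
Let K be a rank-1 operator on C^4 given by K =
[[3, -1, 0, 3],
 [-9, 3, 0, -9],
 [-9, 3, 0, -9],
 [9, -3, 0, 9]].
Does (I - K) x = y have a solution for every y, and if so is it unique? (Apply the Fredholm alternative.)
(I - K) is invertible (det(I - K) = -14 ≠ 0), so for every y in C^4 the equation (I - K) x = y has a unique solution.

K has rank 1, so it is an outer product K = u v^T: every row of K is a multiple of one row vector. Reading off the entries, u = (1, -3, -3, 3) and v = (3, -1, 0, 3) (row i of K equals u_i·v^T). A rank-one matrix u v^T satisfies K u = u (v·u) and kills the (3)-dimensional subspace v^⊥, so its characteristic polynomial is lambda^3 (lambda - v·u) with v·u = tr K = 15. Hence the eigenvalues of I - K are 1 (multiplicity 3) and 1 - (15) = -14, so det(I - K) = -14. (Direct check: I - K =
[[-2, 1, 0, -3],
 [9, -2, 0, 9],
 [9, -3, 1, 9],
 [-9, 3, 0, -8]]
has determinant -14.) The finite-dimensional Fredholm alternative says: either (I - K) is invertible, or ker(I - K) ≠ {0} and then range(I - K) = ker((I - K)^*)^⊥, with dim ker(I - K) = dim ker((I - K)^*). Since det(I - K) ≠ 0, 1 is not an eigenvalue of K and ker(I - K) = {0}, so we are in the first case: for every y there is a unique x = (I - K)^(-1) y. Explicitly, by the Sherman–Morrison formula, (I - u v^T)^(-1) = I + u v^T/(1 - v·u), i.e. (I - K)^(-1) = I + K/(-14).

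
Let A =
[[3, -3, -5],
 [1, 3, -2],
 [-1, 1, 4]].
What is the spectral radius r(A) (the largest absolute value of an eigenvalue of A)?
r(A) ≈ 4.6701

The eigenvalues of A are the roots of its characteristic polynomial. With M = A (coefficients from the trace, the sum of principal 2x2 minors, and det A):
  p(λ) = det(λ I - M) = λ^3 - 10λ^2 + 33λ - 28.
No integer candidate from the rational root theorem (±divisors of 28) is a root, so the roots are irrational. The cubic discriminant is Δ = -1696 < 0, so there is one real root and a complex-conjugate pair. p(1) = -4 and p(2) = 6 have opposite signs, so a root lies in (1, 2); Newton's method refines it to λ ≈ 1.2838. Dividing out (λ - (1.2838)) leaves approximately λ^2 - 8.7162λ + 21.8101. For λ^2 - 8.7162λ + 21.8101 the discriminant is -11.2683. It is negative, so the remaining roots are the complex-conjugate pair λ ≈ 4.3581 ± 1.6784i. Their product equals the constant term, so |λ|^2 ≈ 21.8101 and |λ| ≈ 4.6701.
Thus the eigenvalues (to 4 decimals) are 1.2838 (modulus 1.2838); 4.3581 ± 1.6784i (modulus 4.6701). The spectral radius is the largest modulus: r(A) ≈ 4.6701. (Cross-check: r(A) ≤ ||A||_2 ≈ 7.7645; equality holds whenever A is normal, though it can also hold for some non-normal A.)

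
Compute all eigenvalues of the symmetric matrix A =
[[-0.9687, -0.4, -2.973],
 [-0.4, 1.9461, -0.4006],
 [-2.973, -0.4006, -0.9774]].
sigma(A) ≈ {-4, 2} (2 with multiplicity 2)

A is real symmetric, so its spectrum consists of real eigenvalues. Expanding the characteristic polynomial of the displayed matrix gives
  det(λ I - A) = p(λ) = λ^3 + (0)λ^2 + (-12)λ + (16).
Solving p(λ) = 0 yields eigenvalues ≈ -4, 2, 2. (A is shown rounded to 4 decimals, so these recover the underlying integer eigenvalues to within that precision.)
Verification: the trace of A = 0 equals the sum of eigenvalues 0, and det(A) ≈ -15.9994 matches the eigenvalue product -16.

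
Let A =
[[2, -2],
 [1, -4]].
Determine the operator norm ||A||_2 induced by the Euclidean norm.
||A||_2 = sqrt((25 + sqrt(481))/2) ≈ 4.8442 (= sqrt(largest eigenvalue of A^T A))

||A||_2 = sigma_max(A) = sqrt(lambda_max(A^T A)). Form the symmetric matrix M = A^T A =
[[5, -8],
 [-8, 20]].
Its characteristic polynomial (trace, determinant of M give the coefficients) is
  p(λ) = det(λ I - M) = λ^2 - 25λ + 36.
For λ^2 - 25λ + 36 the discriminant is 481. It is nonnegative but not a perfect square, so the roots are real and irrational: λ = (25 ± sqrt(481))/2 ≈ 23.4659, 1.5341.
So the eigenvalues of A^T A are ≈ 1.5341, 23.4659 (all ≥ 0, as they must be for A^T A). The largest is λ_max = (25 + sqrt(481))/2 ≈ 23.4659, hence ||A||_2 = sqrt(λ_max) = sqrt((25 + sqrt(481))/2) ≈ 4.8442.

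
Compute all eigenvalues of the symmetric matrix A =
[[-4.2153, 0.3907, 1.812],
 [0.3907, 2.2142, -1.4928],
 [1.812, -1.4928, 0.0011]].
sigma(A) ≈ {-5, 0, 3}

A is real symmetric, so its spectrum consists of real eigenvalues. Expanding the characteristic polynomial of the displayed matrix gives
  det(λ I - A) = p(λ) = λ^3 + (2)λ^2 + (-15)λ + (0).
Solving p(λ) = 0 yields eigenvalues ≈ -5, 0, 3. (A is shown rounded to 4 decimals, so these recover the underlying integer eigenvalues to within that precision.)
Verification: the trace of A = -2 equals the sum of eigenvalues -2, and det(A) ≈ -0.0005 matches the eigenvalue product 0.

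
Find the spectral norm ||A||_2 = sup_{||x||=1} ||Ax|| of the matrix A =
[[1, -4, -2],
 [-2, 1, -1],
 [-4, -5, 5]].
||A||_2 ≈ 8.1786 (= sqrt(largest eigenvalue of A^T A))

||A||_2 = sigma_max(A) = sqrt(lambda_max(A^T A)). Form the symmetric matrix M = A^T A =
[[21, 14, -20],
 [14, 42, -18],
 [-20, -18, 30]].
Its characteristic polynomial (trace, sum of principal 2x2 minors, determinant of M give the coefficients) is
  p(λ) = det(λ I - M) = λ^3 - 93λ^2 + 1852λ - 7056.
No integer candidate from the rational root theorem (±divisors of 7056) is a root, so the roots are irrational. The cubic discriminant is Δ = 2085436112 > 0, so there are three distinct real roots. p(4) = -1072 and p(5) = 4 have opposite signs, so a root lies in (4, 5); Newton's method refines it to λ ≈ 4.996. p(21) = 84 and p(22) = -676 have opposite signs, so a root lies in (21, 22); Newton's method refines it to λ ≈ 21.1144. p(66) = -2436 and p(67) = 314 have opposite signs, so a root lies in (66, 67); Newton's method refines it to λ ≈ 66.8896. Check (Vieta): the three roots sum to 93, matching tr M = 93.
So the eigenvalues of A^T A are ≈ 4.996, 21.1144, 66.8896 (all ≥ 0, as they must be for A^T A). The largest is λ_max ≈ 66.8896, hence ||A||_2 = sqrt(λ_max) ≈ 8.1786.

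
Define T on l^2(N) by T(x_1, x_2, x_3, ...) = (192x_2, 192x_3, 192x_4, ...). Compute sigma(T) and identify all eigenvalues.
sigma(T) = closed disk {z in C : |z| ≤ 192}; sigma_p(T) = open disk {z in C : |z| < 192}

Note T = 192·V where V is the unit left shift (V x)_k = x_{k+1}; so sigma(T) = 192·sigma(V) and ||T|| = 192||V||. ||T x||^2 = 36864sum_{k≥2} |x_k|^2 ≤ 36864||x||^2, with equality on {x : x_1 = 0}, so ||T|| = 192. For any lambda with |lambda| < 192, set r = lambda/192 (|r| < 1); the vector x = (1, r, r^2, ...) is in l^2 and satisfies T x = 192(r, r^2, ...) = lambda x, so lambda is an eigenvalue. On the boundary |lambda| = 192 the geometric series diverges, so no l^2 eigenvector exists, but these lambda lie in the approximate point spectrum. Hence sigma(T) is the closed disk of radius 192 and sigma_p(T) is the open disk.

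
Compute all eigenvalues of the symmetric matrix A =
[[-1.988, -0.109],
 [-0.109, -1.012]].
sigma(A) ≈ {-2, -1}

A is real symmetric, so its spectrum consists of real eigenvalues. Expanding the characteristic polynomial of the displayed matrix gives
  det(λ I - A) = p(λ) = λ^2 + (3)λ + (2).
Solving p(λ) = 0 yields eigenvalues ≈ -2, -1. (A is shown rounded to 4 decimals, so these recover the underlying integer eigenvalues to within that precision.)
Verification: the trace of A = -3 equals the sum of eigenvalues -3, and det(A) ≈ 2.0000 matches the eigenvalue product 2.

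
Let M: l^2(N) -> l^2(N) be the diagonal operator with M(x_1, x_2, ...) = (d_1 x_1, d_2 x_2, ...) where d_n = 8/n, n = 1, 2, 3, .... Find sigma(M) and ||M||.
sigma(M) = {8/n : n ≥ 1} ∪ {0}; ||M|| = 8

A bounded diagonal operator on l^2 with diagonal entries d_n has spectrum equal to the closure of {d_n : n ≥ 1}: every d_n is an eigenvalue (with eigenvector e_n), so {d_n} ⊂ sigma(M); the spectrum is closed, so its closure is too; and for lambda not in the closure, (M - lambda I) has bounded inverse (the diagonal entries 1/(d_n - lambda) are bounded). For our sequence d_n = 8/n, n = 1, 2, 3, ...:
  - {d_n} = {8/n : n ≥ 1}; the only limit point is 0
  - closure = {8/n : n ≥ 1} ∪ {0}
For the norm: a diagonal operator has ||M|| = sup_n |d_n|. Here d_n = 8/n is positive and decreasing, so sup_n |d_n| = d_1 = 8. So ||M|| = 8.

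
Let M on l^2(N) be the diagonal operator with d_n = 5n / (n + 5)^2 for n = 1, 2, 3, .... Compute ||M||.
||M|| = 1/4 (attained at n = 5)

For M diagonal, ||M|| = sup_n |d_n|. Treat f(x) = 5x / (x + 5)^2 for real x > 0. By the quotient rule, f'(x) = 5(5 - x)/(x + 5)^3, which is positive for x < 5 and negative for x > 5. So f has a unique maximum at x = 5, and since 5 is a positive integer, the supremum over n ≥ 1 is attained at n = 5: d_5 = 5·5/(5 + 5)^2 = 5·5/100 = 1/4. Hence ||M|| = 1/4.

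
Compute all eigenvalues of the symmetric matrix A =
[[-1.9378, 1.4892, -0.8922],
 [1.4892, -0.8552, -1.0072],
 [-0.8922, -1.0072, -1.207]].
sigma(A) ≈ {-3, -2, 1}

A is real symmetric, so its spectrum consists of real eigenvalues. Expanding the characteristic polynomial of the displayed matrix gives
  det(λ I - A) = p(λ) = λ^3 + (4)λ^2 + (1)λ + (-6).
Solving p(λ) = 0 yields eigenvalues ≈ -3, -2, 1. (A is shown rounded to 4 decimals, so these recover the underlying integer eigenvalues to within that precision.)
Verification: the trace of A = -4 equals the sum of eigenvalues -4, and det(A) ≈ 5.9996 matches the eigenvalue product 6.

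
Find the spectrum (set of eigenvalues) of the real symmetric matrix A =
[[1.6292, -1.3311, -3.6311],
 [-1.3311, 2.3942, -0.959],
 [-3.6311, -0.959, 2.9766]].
sigma(A) ≈ {-2, 3, 6}

A is real symmetric, so its spectrum consists of real eigenvalues. Expanding the characteristic polynomial of the displayed matrix gives
  det(λ I - A) = p(λ) = λ^3 + (-7)λ^2 + (0)λ + (36).
Solving p(λ) = 0 yields eigenvalues ≈ -2, 3, 6. (A is shown rounded to 4 decimals, so these recover the underlying integer eigenvalues to within that precision.)
Verification: the trace of A = 7 equals the sum of eigenvalues 7, and det(A) ≈ -35.9994 matches the eigenvalue product -36.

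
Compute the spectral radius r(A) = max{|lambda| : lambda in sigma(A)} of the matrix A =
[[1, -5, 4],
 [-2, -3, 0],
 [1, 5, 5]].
r(A) ≈ 5.3329

The eigenvalues of A are the roots of its characteristic polynomial. With M = A (coefficients from the trace, the sum of principal 2x2 minors, and det A):
  p(λ) = det(λ I - M) = λ^3 - 3λ^2 - 27λ + 93.
No integer candidate from the rational root theorem (±divisors of 93) is a root, so the roots are irrational. The cubic discriminant is Δ = -2592 < 0, so there is one real root and a complex-conjugate pair. p(-6) = -69 and p(-5) = 28 have opposite signs, so a root lies in (-6, -5); Newton's method refines it to λ ≈ -5.3329. Dividing out (λ - (-5.3329)) leaves approximately λ^2 - 8.3329λ + 17.4388. For λ^2 - 8.3329λ + 17.4388 the discriminant is -0.3178. It is negative, so the remaining roots are the complex-conjugate pair λ ≈ 4.1665 ± 0.2818i. Their product equals the constant term, so |λ|^2 ≈ 17.4388 and |λ| ≈ 4.176.
Thus the eigenvalues (to 4 decimals) are -5.3329 (modulus 5.3329); 4.1665 ± 0.2818i (modulus 4.176). The spectral radius is the largest modulus: r(A) ≈ 5.3329. (Cross-check: r(A) ≤ ||A||_2 ≈ 7.8435; equality holds whenever A is normal, though it can also hold for some non-normal A.)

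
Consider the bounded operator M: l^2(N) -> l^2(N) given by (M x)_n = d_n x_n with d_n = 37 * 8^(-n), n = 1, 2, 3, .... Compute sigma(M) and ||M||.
sigma(M) = {37 * 8^(-n) : n ≥ 1} ∪ {0}; ||M|| = 37/8

A bounded diagonal operator on l^2 with diagonal entries d_n has spectrum equal to the closure of {d_n : n ≥ 1}: every d_n is an eigenvalue (with eigenvector e_n), so {d_n} ⊂ sigma(M); the spectrum is closed, so its closure is too; and for lambda not in the closure, (M - lambda I) has bounded inverse (the diagonal entries 1/(d_n - lambda) are bounded). For our sequence d_n = 37 * 8^(-n), n = 1, 2, 3, ...:
  - {d_n} = {37 * 8^(-n) : n ≥ 1}; the only limit point is 0
  - closure = {37 * 8^(-n) : n ≥ 1} ∪ {0}
For the norm: a diagonal operator has ||M|| = sup_n |d_n|. Here d_n = 37 * 8^(-n) is positive and decreasing, so sup_n |d_n| = d_1 = 37/8. So ||M|| = 37/8.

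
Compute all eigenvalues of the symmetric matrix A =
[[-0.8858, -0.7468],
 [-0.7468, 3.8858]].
sigma(A) ≈ {-1, 4}

A is real symmetric, so its spectrum consists of real eigenvalues. Expanding the characteristic polynomial of the displayed matrix gives
  det(λ I - A) = p(λ) = λ^2 + (-3)λ + (-4).
Solving p(λ) = 0 yields eigenvalues ≈ -1, 4. (A is shown rounded to 4 decimals, so these recover the underlying integer eigenvalues to within that precision.)
Verification: the trace of A = 3 equals the sum of eigenvalues 3, and det(A) ≈ -3.9998 matches the eigenvalue product -4.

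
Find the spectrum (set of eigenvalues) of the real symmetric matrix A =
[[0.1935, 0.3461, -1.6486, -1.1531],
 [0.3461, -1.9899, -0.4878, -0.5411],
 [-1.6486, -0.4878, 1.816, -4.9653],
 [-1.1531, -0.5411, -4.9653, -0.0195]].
sigma(A) ≈ {-5, -2, 1, 6}

A is real symmetric, so its spectrum consists of real eigenvalues. Expanding the characteristic polynomial of the displayed matrix gives
  det(λ I - A) = p(λ) = λ^4 + (0)λ^3 + (-33)λ^2 + (-27.9976)λ + (60.0011).
Solving p(λ) = 0 yields eigenvalues ≈ -5, -2, 1, 6. (A is shown rounded to 4 decimals, so these recover the underlying integer eigenvalues to within that precision.)
Verification: the trace of A = 0 equals the sum of eigenvalues 0, and det(A) ≈ 60.0011 matches the eigenvalue product 60.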